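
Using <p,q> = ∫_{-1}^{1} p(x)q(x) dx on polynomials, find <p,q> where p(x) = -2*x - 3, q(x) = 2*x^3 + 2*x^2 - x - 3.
<p,q> = 206/15

Expand the product: p(x)·q(x) = -4*x^4 - 10*x^3 - 4*x^2 + 9*x + 9.
∫_{-1}^{1} of each monomial x^k gives [2/(k+1) if k even, 0 if k odd]. Integrating term-by-term (or equivalently evaluating the antiderivative F(x) = -4*x^5/5 - 5*x^4/2 - 4*x^3/3 + 9*x^2/2 + 9*x at the endpoints):
  F(1) − F(−1) = 133/15 − (-73/15) = 206/15.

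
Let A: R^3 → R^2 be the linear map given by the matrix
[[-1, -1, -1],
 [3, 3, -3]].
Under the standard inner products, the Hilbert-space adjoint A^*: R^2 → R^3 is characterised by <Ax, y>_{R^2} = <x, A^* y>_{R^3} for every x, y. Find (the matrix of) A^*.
A^* = A^T =
[[-1, 3],
 [-1, 3],
 [-1, -3]]

For real matrices with standard dot products, the defining identity <Ax, y> = <x, A^* y> gives (Ax)^T y = x^T (A^*) y, i.e. x^T A^T y = x^T (A^*) y. Since this holds for all x, y, we must have A^* = A^T. Therefore
A^* =
[[-1, 3],
 [-1, 3],
 [-1, -3]].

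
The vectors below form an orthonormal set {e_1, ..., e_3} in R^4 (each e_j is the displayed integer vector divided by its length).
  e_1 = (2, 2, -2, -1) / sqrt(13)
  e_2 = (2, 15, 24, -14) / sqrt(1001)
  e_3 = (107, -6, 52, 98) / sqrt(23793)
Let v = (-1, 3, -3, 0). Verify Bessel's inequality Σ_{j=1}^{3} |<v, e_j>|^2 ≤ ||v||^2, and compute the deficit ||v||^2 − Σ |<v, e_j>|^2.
Σ |<v, e_j>|^2 = 3662/309; ||v||^2 = 19; deficit = 2209/309

Write each e_j = u_j / sqrt(<u_j, u_j>) where u_j is the displayed integer vector. Then <v, e_j> = <v, u_j> / sqrt(<u_j, u_j>), so |<v, e_j>|^2 = <v, u_j>^2 / <u_j, u_j>.
Coefficients: <v, e_1> = 10/sqrt(13), <v, e_2> = -29/sqrt(1001), <v, e_3> = -281/sqrt(23793).
Square and sum: Σ |<v, e_j>|^2 = 3662/309.
Compute ||v||^2 = v·v = 19.
Deficit = 19 − 3662/309 = 2209/309 ≥ 0, confirming Bessel's inequality. (The deficit equals ||v − Σ <v,e_j> e_j||^2, the squared distance from v to span{e_j}.)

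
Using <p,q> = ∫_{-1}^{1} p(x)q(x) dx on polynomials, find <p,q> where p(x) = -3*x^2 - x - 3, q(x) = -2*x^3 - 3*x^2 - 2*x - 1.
<p,q> = 296/15

Expand the product: p(x)·q(x) = 6*x^5 + 11*x^4 + 15*x^3 + 14*x^2 + 7*x + 3.
∫_{-1}^{1} of each monomial x^k gives [2/(k+1) if k even, 0 if k odd]. Integrating term-by-term (or equivalently evaluating the antiderivative F(x) = x^6 + 11*x^5/5 + 15*x^4/4 + 14*x^3/3 + 7*x^2/2 + 3*x at the endpoints):
  F(1) − F(−1) = 1087/60 − (-97/60) = 296/15.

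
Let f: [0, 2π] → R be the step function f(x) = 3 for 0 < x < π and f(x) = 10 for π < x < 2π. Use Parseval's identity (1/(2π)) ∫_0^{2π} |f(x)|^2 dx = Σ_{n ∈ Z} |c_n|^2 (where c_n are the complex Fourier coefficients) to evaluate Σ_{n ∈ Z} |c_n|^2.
Σ |c_n|^2 = 109/2

Parseval equates the L^2 energy of f (normalised by 1/(2π)) with the ℓ^2 sum of its Fourier coefficients: (1/(2π)) ∫_0^{2π} |f|^2 = Σ |c_n|^2.
Compute the left side: (1/(2π)) [∫_0^π 3^2 dx + ∫_π^{2π} 10^2 dx] = (1/(2π)) · (9π + 100π) = (9 + 100)/2 = 109/2.
So Σ_{n ∈ Z} |c_n|^2 = 109/2.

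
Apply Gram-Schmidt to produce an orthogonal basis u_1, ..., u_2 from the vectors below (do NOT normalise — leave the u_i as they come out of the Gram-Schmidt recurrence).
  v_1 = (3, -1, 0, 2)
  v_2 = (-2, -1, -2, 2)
Orthogonal basis:
  u_1 = (3, -1, 0, 2)
  u_2 = (-25/14, -15/14, -2, 15/7)

Apply the Gram-Schmidt recurrence
  u_1 = v_1
  u_i = v_i − Σ_{j<i} ((v_i · u_j) / (u_j · u_j)) · u_j.

Step by step this gives:
  u_1 = (3, -1, 0, 2)
  u_2 = (-25/14, -15/14, -2, 15/7)

Orthogonality check:
  u_2 · u_1 = 0 (should be 0)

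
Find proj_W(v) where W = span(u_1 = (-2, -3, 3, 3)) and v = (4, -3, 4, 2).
proj_W(v) = (-38/31, -57/31, 57/31, 57/31)

Set up U = [u_1 | ... | u_1] ∈ R^(4×1). The projector onto W = col(U) is P = U (U^T U)^(-1) U^T.
Compute U^T U =
  [31],
and U^T v = (19).
Solve U^T U · c = U^T v for the coefficients: c = (19/31). The projection is proj_W(v) = U c.
Check: (v - proj_W(v)) · u_1 = 0  (should be 0).
Result: proj_W(v) = (-38/31, -57/31, 57/31, 57/31).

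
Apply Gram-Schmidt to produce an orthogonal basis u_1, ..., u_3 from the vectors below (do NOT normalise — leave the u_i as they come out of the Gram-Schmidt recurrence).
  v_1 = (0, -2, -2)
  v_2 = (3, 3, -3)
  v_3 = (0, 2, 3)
Orthogonal basis:
  u_1 = (0, -2, -2)
  u_2 = (3, 3, -3)
  u_3 = (1/3, -1/6, 1/6)

Apply the Gram-Schmidt recurrence
  u_1 = v_1
  u_i = v_i − Σ_{j<i} ((v_i · u_j) / (u_j · u_j)) · u_j.

Step by step this gives:
  u_1 = (0, -2, -2)
  u_2 = (3, 3, -3)
  u_3 = (1/3, -1/6, 1/6)

Orthogonality check:
  u_2 · u_1 = 0 (should be 0)
  u_3 · u_1 = 0 (should be 0)
  u_3 · u_2 = 0 (should be 0)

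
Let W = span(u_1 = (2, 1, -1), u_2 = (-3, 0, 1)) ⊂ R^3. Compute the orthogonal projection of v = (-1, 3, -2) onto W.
proj_W(v) = (-7/11, 37/11, -10/11)

Set up U = [u_1 | ... | u_2] ∈ R^(3×2). The projector onto W = col(U) is P = U (U^T U)^(-1) U^T.
Compute U^T U =
  [6, -7]
  [-7, 10],
and U^T v = (3, 1).
Solve U^T U · c = U^T v for the coefficients: c = (37/11, 27/11). The projection is proj_W(v) = U c.
Check: (v - proj_W(v)) · u_1 = 0  (should be 0).
Check: (v - proj_W(v)) · u_2 = 0  (should be 0).
Result: proj_W(v) = (-7/11, 37/11, -10/11).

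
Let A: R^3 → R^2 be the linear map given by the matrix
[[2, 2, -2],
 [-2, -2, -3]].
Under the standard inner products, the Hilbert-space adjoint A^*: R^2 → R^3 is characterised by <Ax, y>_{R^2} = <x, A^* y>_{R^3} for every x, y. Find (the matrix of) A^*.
A^* = A^T =
[[2, -2],
 [2, -2],
 [-2, -3]]

For real matrices with standard dot products, the defining identity <Ax, y> = <x, A^* y> gives (Ax)^T y = x^T (A^*) y, i.e. x^T A^T y = x^T (A^*) y. Since this holds for all x, y, we must have A^* = A^T. Therefore
A^* =
[[2, -2],
 [2, -2],
 [-2, -3]].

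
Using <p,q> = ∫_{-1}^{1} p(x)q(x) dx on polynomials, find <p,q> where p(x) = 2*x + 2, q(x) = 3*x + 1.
<p,q> = 8

Expand the product: p(x)·q(x) = 6*x^2 + 8*x + 2.
∫_{-1}^{1} of each monomial x^k gives [2/(k+1) if k even, 0 if k odd]. Integrating term-by-term (or equivalently evaluating the antiderivative F(x) = 2*x^3 + 4*x^2 + 2*x at the endpoints):
  F(1) − F(−1) = 8 − (0) = 8.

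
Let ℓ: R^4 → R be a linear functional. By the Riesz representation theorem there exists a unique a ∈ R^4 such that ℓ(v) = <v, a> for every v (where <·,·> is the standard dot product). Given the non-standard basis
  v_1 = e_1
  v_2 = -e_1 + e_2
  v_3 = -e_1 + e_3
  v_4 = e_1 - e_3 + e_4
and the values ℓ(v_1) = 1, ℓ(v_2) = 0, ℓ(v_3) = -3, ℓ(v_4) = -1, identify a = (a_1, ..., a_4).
a = (1, 1, -2, -4)

Write a = (a_1, ..., a_4) in the standard basis. For each basis vector v_i, ℓ(v_i) = <v_i, a> is a linear equation in the a_j's. Collect the n equations into a matrix system V a = ℓ, where row i of V is v_i (expressed in the standard basis). Since V is invertible (lower-triangular with 1s on the diagonal, up to permutation), solve by back-substitution:
  V =
[[1, 0, 0, 0],
 [-1, 1, 0, 0],
 [-1, 0, 1, 0],
 [1, 0, -1, 1]]
  V a = (1, 0, -3, -1)
Solving gives a = (1, 1, -2, -4).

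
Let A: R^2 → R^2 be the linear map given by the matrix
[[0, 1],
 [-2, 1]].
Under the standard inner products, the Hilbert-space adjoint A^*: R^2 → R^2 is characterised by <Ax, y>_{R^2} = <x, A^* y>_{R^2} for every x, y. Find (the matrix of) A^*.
A^* = A^T =
[[0, -2],
 [1, 1]]

For real matrices with standard dot products, the defining identity <Ax, y> = <x, A^* y> gives (Ax)^T y = x^T (A^*) y, i.e. x^T A^T y = x^T (A^*) y. Since this holds for all x, y, we must have A^* = A^T. Therefore
A^* =
[[0, -2],
 [1, 1]].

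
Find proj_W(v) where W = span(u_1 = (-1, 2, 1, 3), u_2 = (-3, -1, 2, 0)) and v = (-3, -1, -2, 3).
proj_W(v) = (-292/201, 122/201, 226/201, 94/67)

Set up U = [u_1 | ... | u_2] ∈ R^(4×2). The projector onto W = col(U) is P = U (U^T U)^(-1) U^T.
Compute U^T U =
  [15, 3]
  [3, 14],
and U^T v = (8, 6).
Solve U^T U · c = U^T v for the coefficients: c = (94/201, 22/67). The projection is proj_W(v) = U c.
Check: (v - proj_W(v)) · u_1 = 0  (should be 0).
Check: (v - proj_W(v)) · u_2 = 0  (should be 0).
Result: proj_W(v) = (-292/201, 122/201, 226/201, 94/67).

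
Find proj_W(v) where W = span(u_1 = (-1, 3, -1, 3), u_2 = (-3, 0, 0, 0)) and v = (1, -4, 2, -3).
proj_W(v) = (1, -69/19, 23/19, -69/19)

Set up U = [u_1 | ... | u_2] ∈ R^(4×2). The projector onto W = col(U) is P = U (U^T U)^(-1) U^T.
Compute U^T U =
  [20, 3]
  [3, 9],
and U^T v = (-24, -3).
Solve U^T U · c = U^T v for the coefficients: c = (-23/19, 4/57). The projection is proj_W(v) = U c.
Check: (v - proj_W(v)) · u_1 = 0  (should be 0).
Check: (v - proj_W(v)) · u_2 = 0  (should be 0).
Result: proj_W(v) = (1, -69/19, 23/19, -69/19).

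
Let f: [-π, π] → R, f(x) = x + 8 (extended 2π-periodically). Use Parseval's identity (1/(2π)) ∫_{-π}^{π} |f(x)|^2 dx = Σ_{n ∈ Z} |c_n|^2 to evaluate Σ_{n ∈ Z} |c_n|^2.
Σ |c_n|^2 = π^2/3 + 64

Expand and integrate term by term over [-π, π]:
  ∫ (x)^2 dx = 1·(2π^3/3); ∫ 2·1·(8)·x dx = 0 (odd integrand); ∫ 8^2 dx = 64·2π.
So (1/(2π)) ∫_{-π}^{π} (x + 8)^2 dx = 1π^2/3 + 64 = π^2/3 + 64.
Parseval ⇒ Σ |c_n|^2 = π^2/3 + 64.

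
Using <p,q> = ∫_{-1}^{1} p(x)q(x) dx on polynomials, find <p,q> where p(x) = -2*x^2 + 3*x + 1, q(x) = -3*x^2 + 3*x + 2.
<p,q> = 116/15

Expand the product: p(x)·q(x) = 6*x^4 - 15*x^3 + 2*x^2 + 9*x + 2.
∫_{-1}^{1} of each monomial x^k gives [2/(k+1) if k even, 0 if k odd]. Integrating term-by-term (or equivalently evaluating the antiderivative F(x) = 6*x^5/5 - 15*x^4/4 + 2*x^3/3 + 9*x^2/2 + 2*x at the endpoints):
  F(1) − F(−1) = 277/60 − (-187/60) = 116/15.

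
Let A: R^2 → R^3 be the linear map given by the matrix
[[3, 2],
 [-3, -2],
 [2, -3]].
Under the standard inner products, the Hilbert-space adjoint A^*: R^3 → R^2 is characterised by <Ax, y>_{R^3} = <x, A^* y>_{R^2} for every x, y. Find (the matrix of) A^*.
A^* = A^T =
[[3, -3, 2],
 [2, -2, -3]]

For real matrices with standard dot products, the defining identity <Ax, y> = <x, A^* y> gives (Ax)^T y = x^T (A^*) y, i.e. x^T A^T y = x^T (A^*) y. Since this holds for all x, y, we must have A^* = A^T. Therefore
A^* =
[[3, -3, 2],
 [2, -2, -3]].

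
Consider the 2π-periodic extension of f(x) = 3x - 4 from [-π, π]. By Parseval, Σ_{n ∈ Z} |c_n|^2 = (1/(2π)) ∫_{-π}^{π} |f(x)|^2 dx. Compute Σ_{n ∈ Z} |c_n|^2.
Σ |c_n|^2 = 3π^2 + 16

Expand and integrate term by term over [-π, π]:
  ∫ (3x)^2 dx = 9·(2π^3/3); ∫ 2·3·(-4)·x dx = 0 (odd integrand); ∫ (-4)^2 dx = 16·2π.
So (1/(2π)) ∫_{-π}^{π} (3x - 4)^2 dx = 9π^2/3 + 16 = 3π^2 + 16.
Parseval ⇒ Σ |c_n|^2 = 3π^2 + 16.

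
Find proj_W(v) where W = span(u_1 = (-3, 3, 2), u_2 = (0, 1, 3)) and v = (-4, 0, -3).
proj_W(v) = (-423/139, 171/139, -474/139)

Set up U = [u_1 | ... | u_2] ∈ R^(3×2). The projector onto W = col(U) is P = U (U^T U)^(-1) U^T.
Compute U^T U =
  [22, 9]
  [9, 10],
and U^T v = (6, -9).
Solve U^T U · c = U^T v for the coefficients: c = (141/139, -252/139). The projection is proj_W(v) = U c.
Check: (v - proj_W(v)) · u_1 = 0  (should be 0).
Check: (v - proj_W(v)) · u_2 = 0  (should be 0).
Result: proj_W(v) = (-423/139, 171/139, -474/139).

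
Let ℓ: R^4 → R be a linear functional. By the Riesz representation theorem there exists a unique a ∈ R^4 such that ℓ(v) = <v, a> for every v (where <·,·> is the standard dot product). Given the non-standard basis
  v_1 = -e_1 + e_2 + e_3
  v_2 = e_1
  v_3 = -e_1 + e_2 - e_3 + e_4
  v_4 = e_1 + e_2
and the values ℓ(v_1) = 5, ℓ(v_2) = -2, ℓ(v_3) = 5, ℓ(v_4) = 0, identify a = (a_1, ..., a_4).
a = (-2, 2, 1, 2)

Write a = (a_1, ..., a_4) in the standard basis. For each basis vector v_i, ℓ(v_i) = <v_i, a> is a linear equation in the a_j's. Collect the n equations into a matrix system V a = ℓ, where row i of V is v_i (expressed in the standard basis). Since V is invertible (lower-triangular with 1s on the diagonal, up to permutation), solve by back-substitution:
  V =
[[-1, 1, 1, 0],
 [1, 0, 0, 0],
 [-1, 1, -1, 1],
 [1, 1, 0, 0]]
  V a = (5, -2, 5, 0)
Solving gives a = (-2, 2, 1, 2).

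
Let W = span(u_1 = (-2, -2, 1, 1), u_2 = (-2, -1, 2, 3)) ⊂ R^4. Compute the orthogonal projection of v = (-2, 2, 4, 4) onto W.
proj_W(v) = (-68/59, 64/59, 166/59, 298/59)

Set up U = [u_1 | ... | u_2] ∈ R^(4×2). The projector onto W = col(U) is P = U (U^T U)^(-1) U^T.
Compute U^T U =
  [10, 11]
  [11, 18],
and U^T v = (8, 22).
Solve U^T U · c = U^T v for the coefficients: c = (-98/59, 132/59). The projection is proj_W(v) = U c.
Check: (v - proj_W(v)) · u_1 = 0  (should be 0).
Check: (v - proj_W(v)) · u_2 = 0  (should be 0).
Result: proj_W(v) = (-68/59, 64/59, 166/59, 298/59).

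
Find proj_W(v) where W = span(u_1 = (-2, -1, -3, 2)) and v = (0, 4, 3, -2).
proj_W(v) = (17/9, 17/18, 17/6, -17/9)

Set up U = [u_1 | ... | u_1] ∈ R^(4×1). The projector onto W = col(U) is P = U (U^T U)^(-1) U^T.
Compute U^T U =
  [18],
and U^T v = (-17).
Solve U^T U · c = U^T v for the coefficients: c = (-17/18). The projection is proj_W(v) = U c.
Check: (v - proj_W(v)) · u_1 = 0  (should be 0).
Result: proj_W(v) = (17/9, 17/18, 17/6, -17/9).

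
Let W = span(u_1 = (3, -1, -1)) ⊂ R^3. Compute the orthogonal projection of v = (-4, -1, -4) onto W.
proj_W(v) = (-21/11, 7/11, 7/11)

Set up U = [u_1 | ... | u_1] ∈ R^(3×1). The projector onto W = col(U) is P = U (U^T U)^(-1) U^T.
Compute U^T U =
  [11],
and U^T v = (-7).
Solve U^T U · c = U^T v for the coefficients: c = (-7/11). The projection is proj_W(v) = U c.
Check: (v - proj_W(v)) · u_1 = 0  (should be 0).
Result: proj_W(v) = (-21/11, 7/11, 7/11).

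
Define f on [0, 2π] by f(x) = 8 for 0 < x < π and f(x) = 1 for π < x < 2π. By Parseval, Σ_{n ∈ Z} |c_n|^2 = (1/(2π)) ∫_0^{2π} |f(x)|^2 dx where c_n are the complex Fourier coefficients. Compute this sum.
Σ |c_n|^2 = 65/2

Parseval equates the L^2 energy of f (normalised by 1/(2π)) with the ℓ^2 sum of its Fourier coefficients: (1/(2π)) ∫_0^{2π} |f|^2 = Σ |c_n|^2.
Compute the left side: (1/(2π)) [∫_0^π 8^2 dx + ∫_π^{2π} 1^2 dx] = (1/(2π)) · (64π + 1π) = (64 + 1)/2 = 65/2.
So Σ_{n ∈ Z} |c_n|^2 = 65/2.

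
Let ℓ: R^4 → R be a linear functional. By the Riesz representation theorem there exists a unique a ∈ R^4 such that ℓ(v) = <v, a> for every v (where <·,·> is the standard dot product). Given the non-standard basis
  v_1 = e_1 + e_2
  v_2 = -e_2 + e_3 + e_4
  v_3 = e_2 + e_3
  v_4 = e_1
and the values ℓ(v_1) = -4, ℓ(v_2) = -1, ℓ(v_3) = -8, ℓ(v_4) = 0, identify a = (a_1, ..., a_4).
a = (0, -4, -4, -1)

Write a = (a_1, ..., a_4) in the standard basis. For each basis vector v_i, ℓ(v_i) = <v_i, a> is a linear equation in the a_j's. Collect the n equations into a matrix system V a = ℓ, where row i of V is v_i (expressed in the standard basis). Since V is invertible (lower-triangular with 1s on the diagonal, up to permutation), solve by back-substitution:
  V =
[[1, 1, 0, 0],
 [0, -1, 1, 1],
 [0, 1, 1, 0],
 [1, 0, 0, 0]]
  V a = (-4, -1, -8, 0)
Solving gives a = (0, -4, -4, -1).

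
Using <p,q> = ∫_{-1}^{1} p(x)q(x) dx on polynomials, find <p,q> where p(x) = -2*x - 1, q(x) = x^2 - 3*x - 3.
<p,q> = 28/3

Expand the product: p(x)·q(x) = -2*x^3 + 5*x^2 + 9*x + 3.
∫_{-1}^{1} of each monomial x^k gives [2/(k+1) if k even, 0 if k odd]. Integrating term-by-term (or equivalently evaluating the antiderivative F(x) = -x^4/2 + 5*x^3/3 + 9*x^2/2 + 3*x at the endpoints):
  F(1) − F(−1) = 26/3 − (-2/3) = 28/3.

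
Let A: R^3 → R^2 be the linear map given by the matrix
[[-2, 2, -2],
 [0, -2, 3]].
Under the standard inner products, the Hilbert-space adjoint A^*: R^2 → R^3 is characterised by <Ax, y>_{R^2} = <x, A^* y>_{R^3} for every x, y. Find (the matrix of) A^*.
A^* = A^T =
[[-2, 0],
 [2, -2],
 [-2, 3]]

For real matrices with standard dot products, the defining identity <Ax, y> = <x, A^* y> gives (Ax)^T y = x^T (A^*) y, i.e. x^T A^T y = x^T (A^*) y. Since this holds for all x, y, we must have A^* = A^T. Therefore
A^* =
[[-2, 0],
 [2, -2],
 [-2, 3]].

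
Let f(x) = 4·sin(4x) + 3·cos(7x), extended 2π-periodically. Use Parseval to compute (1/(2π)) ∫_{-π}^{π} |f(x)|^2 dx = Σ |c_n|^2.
Σ |c_n|^2 = 25/2

Expand |f|^2 and use orthogonality of {sin(nx), cos(mx)} on [-π, π]:
  ∫_{-π}^{π} sin(nx)^2 dx = π, ∫ cos(mx)^2 dx = π, and cross terms integrate to 0.
So ∫_{-π}^{π} f(x)^2 dx = 4^2 · π + 3^2 · π = (16 + 9)π.
Divide by 2π: (16 + 9)/2 = 25/2.
By Parseval, this equals Σ |c_n|^2.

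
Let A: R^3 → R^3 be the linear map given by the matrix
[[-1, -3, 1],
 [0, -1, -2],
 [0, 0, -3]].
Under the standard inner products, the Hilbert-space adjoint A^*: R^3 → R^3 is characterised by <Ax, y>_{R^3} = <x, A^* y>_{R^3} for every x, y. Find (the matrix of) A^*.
A^* = A^T =
[[-1, 0, 0],
 [-3, -1, 0],
 [1, -2, -3]]

For real matrices with standard dot products, the defining identity <Ax, y> = <x, A^* y> gives (Ax)^T y = x^T (A^*) y, i.e. x^T A^T y = x^T (A^*) y. Since this holds for all x, y, we must have A^* = A^T. Therefore
A^* =
[[-1, 0, 0],
 [-3, -1, 0],
 [1, -2, -3]].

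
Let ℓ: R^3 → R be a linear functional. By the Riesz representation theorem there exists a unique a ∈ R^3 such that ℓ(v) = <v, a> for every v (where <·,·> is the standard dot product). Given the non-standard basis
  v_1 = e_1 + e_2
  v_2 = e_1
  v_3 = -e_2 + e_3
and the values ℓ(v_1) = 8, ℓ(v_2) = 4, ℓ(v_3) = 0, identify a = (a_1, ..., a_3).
a = (4, 4, 4)

Write a = (a_1, ..., a_3) in the standard basis. For each basis vector v_i, ℓ(v_i) = <v_i, a> is a linear equation in the a_j's. Collect the n equations into a matrix system V a = ℓ, where row i of V is v_i (expressed in the standard basis). Since V is invertible (lower-triangular with 1s on the diagonal, up to permutation), solve by back-substitution:
  V =
[[1, 1, 0],
 [1, 0, 0],
 [0, -1, 1]]
  V a = (8, 4, 0)
Solving gives a = (4, 4, 4).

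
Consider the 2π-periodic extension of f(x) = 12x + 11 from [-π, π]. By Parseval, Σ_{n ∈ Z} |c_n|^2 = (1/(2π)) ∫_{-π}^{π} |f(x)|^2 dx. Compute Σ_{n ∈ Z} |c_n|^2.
Σ |c_n|^2 = 48π^2 + 121

Expand and integrate term by term over [-π, π]:
  ∫ (12x)^2 dx = 144·(2π^3/3); ∫ 2·12·(11)·x dx = 0 (odd integrand); ∫ 11^2 dx = 121·2π.
So (1/(2π)) ∫_{-π}^{π} (12x + 11)^2 dx = 144π^2/3 + 121 = 48π^2 + 121.
Parseval ⇒ Σ |c_n|^2 = 48π^2 + 121.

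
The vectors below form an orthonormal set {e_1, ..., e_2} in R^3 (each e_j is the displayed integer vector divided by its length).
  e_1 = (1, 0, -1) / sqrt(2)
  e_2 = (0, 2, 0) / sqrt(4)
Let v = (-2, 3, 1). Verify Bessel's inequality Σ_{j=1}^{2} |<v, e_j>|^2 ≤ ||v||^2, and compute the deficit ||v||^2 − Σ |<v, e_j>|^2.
Σ |<v, e_j>|^2 = 27/2; ||v||^2 = 14; deficit = 1/2

Write each e_j = u_j / sqrt(<u_j, u_j>) where u_j is the displayed integer vector. Then <v, e_j> = <v, u_j> / sqrt(<u_j, u_j>), so |<v, e_j>|^2 = <v, u_j>^2 / <u_j, u_j>.
Coefficients: <v, e_1> = -3/sqrt(2), <v, e_2> = 6/sqrt(4).
Square and sum: Σ |<v, e_j>|^2 = 27/2.
Compute ||v||^2 = v·v = 14.
Deficit = 14 − 27/2 = 1/2 ≥ 0, confirming Bessel's inequality. (The deficit equals ||v − Σ <v,e_j> e_j||^2, the squared distance from v to span{e_j}.)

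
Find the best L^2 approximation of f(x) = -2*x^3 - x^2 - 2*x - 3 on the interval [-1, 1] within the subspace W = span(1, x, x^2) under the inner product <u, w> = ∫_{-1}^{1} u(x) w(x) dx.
g(x) = -x^2 - 16*x/5 - 3

The best approximation g ∈ W is the orthogonal projection of f onto W. Writing g = a_0 + a_1 x + a_2 x^2, the coefficients solve the normal equations G · a = b where
  G_{ij} = <φ_i, φ_j> and b_i = <f, φ_i>, with φ_0 = 1, φ_1 = x, φ_2 = x^2.
G =
  [2, 0, 2/3]
  [0, 2/3, 0]
  [2/3, 0, 2/5],
b = (-20/3, -32/15, -12/5).
Solving gives a_0 = -3, a_1 = -16/5, a_2 = -1, so
  g(x) = -x^2 - 16*x/5 - 3.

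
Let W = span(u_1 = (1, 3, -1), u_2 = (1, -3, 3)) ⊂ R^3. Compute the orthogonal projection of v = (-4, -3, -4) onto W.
proj_W(v) = (-53/11, -27/11, -35/11)

Set up U = [u_1 | ... | u_2] ∈ R^(3×2). The projector onto W = col(U) is P = U (U^T U)^(-1) U^T.
Compute U^T U =
  [11, -11]
  [-11, 19],
and U^T v = (-9, -7).
Solve U^T U · c = U^T v for the coefficients: c = (-31/11, -2). The projection is proj_W(v) = U c.
Check: (v - proj_W(v)) · u_1 = 0  (should be 0).
Check: (v - proj_W(v)) · u_2 = 0  (should be 0).
Result: proj_W(v) = (-53/11, -27/11, -35/11).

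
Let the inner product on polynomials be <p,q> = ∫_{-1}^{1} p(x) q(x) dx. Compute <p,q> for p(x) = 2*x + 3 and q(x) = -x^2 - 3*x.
<p,q> = -6

Expand the product: p(x)·q(x) = -2*x^3 - 9*x^2 - 9*x.
∫_{-1}^{1} of each monomial x^k gives [2/(k+1) if k even, 0 if k odd]. Integrating term-by-term (or equivalently evaluating the antiderivative F(x) = -x^4/2 - 3*x^3 - 9*x^2/2 at the endpoints):
  F(1) − F(−1) = -8 − (-2) = -6.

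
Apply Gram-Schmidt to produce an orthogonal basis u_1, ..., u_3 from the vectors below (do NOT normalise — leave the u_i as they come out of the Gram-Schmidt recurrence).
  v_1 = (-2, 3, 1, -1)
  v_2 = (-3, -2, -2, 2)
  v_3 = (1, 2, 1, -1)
Orthogonal basis:
  u_1 = (-2, 3, 1, -1)
  u_2 = (-53/15, -6/5, -26/15, 26/15)
  u_3 = (40/299, 70/299, -5/23, 5/23)

Apply the Gram-Schmidt recurrence
  u_1 = v_1
  u_i = v_i − Σ_{j<i} ((v_i · u_j) / (u_j · u_j)) · u_j.

Step by step this gives:
  u_1 = (-2, 3, 1, -1)
  u_2 = (-53/15, -6/5, -26/15, 26/15)
  u_3 = (40/299, 70/299, -5/23, 5/23)

Orthogonality check:
  u_2 · u_1 = 0 (should be 0)
  u_3 · u_1 = 0 (should be 0)
  u_3 · u_2 = 0 (should be 0)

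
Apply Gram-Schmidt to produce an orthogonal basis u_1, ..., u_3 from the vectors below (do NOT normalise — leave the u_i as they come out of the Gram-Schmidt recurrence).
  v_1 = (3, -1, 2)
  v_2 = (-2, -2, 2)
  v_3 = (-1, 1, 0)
Orthogonal basis:
  u_1 = (3, -1, 2)
  u_2 = (-2, -2, 2)
  u_3 = (-1/7, 5/7, 4/7)

Apply the Gram-Schmidt recurrence
  u_1 = v_1
  u_i = v_i − Σ_{j<i} ((v_i · u_j) / (u_j · u_j)) · u_j.

Step by step this gives:
  u_1 = (3, -1, 2)
  u_2 = (-2, -2, 2)
  u_3 = (-1/7, 5/7, 4/7)

Orthogonality check:
  u_2 · u_1 = 0 (should be 0)
  u_3 · u_1 = 0 (should be 0)
  u_3 · u_2 = 0 (should be 0)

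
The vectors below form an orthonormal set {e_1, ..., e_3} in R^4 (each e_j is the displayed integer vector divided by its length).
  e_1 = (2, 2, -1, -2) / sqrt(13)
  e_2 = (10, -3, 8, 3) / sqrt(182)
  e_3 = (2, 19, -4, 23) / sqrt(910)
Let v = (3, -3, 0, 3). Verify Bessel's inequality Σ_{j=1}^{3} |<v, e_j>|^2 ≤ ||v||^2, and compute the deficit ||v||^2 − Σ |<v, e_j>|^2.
Σ |<v, e_j>|^2 = 1026/65; ||v||^2 = 27; deficit = 729/65

Write each e_j = u_j / sqrt(<u_j, u_j>) where u_j is the displayed integer vector. Then <v, e_j> = <v, u_j> / sqrt(<u_j, u_j>), so |<v, e_j>|^2 = <v, u_j>^2 / <u_j, u_j>.
Coefficients: <v, e_1> = -6/sqrt(13), <v, e_2> = 48/sqrt(182), <v, e_3> = 18/sqrt(910).
Square and sum: Σ |<v, e_j>|^2 = 1026/65.
Compute ||v||^2 = v·v = 27.
Deficit = 27 − 1026/65 = 729/65 ≥ 0, confirming Bessel's inequality. (The deficit equals ||v − Σ <v,e_j> e_j||^2, the squared distance from v to span{e_j}.)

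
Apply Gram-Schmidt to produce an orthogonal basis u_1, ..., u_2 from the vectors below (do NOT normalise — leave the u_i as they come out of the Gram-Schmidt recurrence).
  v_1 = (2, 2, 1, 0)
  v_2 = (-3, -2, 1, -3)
Orthogonal basis:
  u_1 = (2, 2, 1, 0)
  u_2 = (-1, 0, 2, -3)

Apply the Gram-Schmidt recurrence
  u_1 = v_1
  u_i = v_i − Σ_{j<i} ((v_i · u_j) / (u_j · u_j)) · u_j.

Step by step this gives:
  u_1 = (2, 2, 1, 0)
  u_2 = (-1, 0, 2, -3)

Orthogonality check:
  u_2 · u_1 = 0 (should be 0)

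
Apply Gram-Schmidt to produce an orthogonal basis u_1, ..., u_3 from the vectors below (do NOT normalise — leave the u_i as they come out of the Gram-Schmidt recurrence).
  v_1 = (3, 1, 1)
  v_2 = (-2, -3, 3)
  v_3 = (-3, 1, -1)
Orthogonal basis:
  u_1 = (3, 1, 1)
  u_2 = (-4/11, -27/11, 39/11)
  u_3 = (-66/103, 121/103, 77/103)

Apply the Gram-Schmidt recurrence
  u_1 = v_1
  u_i = v_i − Σ_{j<i} ((v_i · u_j) / (u_j · u_j)) · u_j.

Step by step this gives:
  u_1 = (3, 1, 1)
  u_2 = (-4/11, -27/11, 39/11)
  u_3 = (-66/103, 121/103, 77/103)

Orthogonality check:
  u_2 · u_1 = 0 (should be 0)
  u_3 · u_1 = 0 (should be 0)
  u_3 · u_2 = 0 (should be 0)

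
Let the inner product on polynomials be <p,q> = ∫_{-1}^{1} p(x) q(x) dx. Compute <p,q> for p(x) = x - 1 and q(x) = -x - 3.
<p,q> = 16/3

Expand the product: p(x)·q(x) = -x^2 - 2*x + 3.
∫_{-1}^{1} of each monomial x^k gives [2/(k+1) if k even, 0 if k odd]. Integrating term-by-term (or equivalently evaluating the antiderivative F(x) = -x^3/3 - x^2 + 3*x at the endpoints):
  F(1) − F(−1) = 5/3 − (-11/3) = 16/3.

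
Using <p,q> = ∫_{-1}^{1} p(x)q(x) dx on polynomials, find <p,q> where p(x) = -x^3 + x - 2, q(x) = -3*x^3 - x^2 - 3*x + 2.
<p,q> = -164/21

Expand the product: p(x)·q(x) = 3*x^6 + x^5 + 3*x^3 - x^2 + 8*x - 4.
∫_{-1}^{1} of each monomial x^k gives [2/(k+1) if k even, 0 if k odd]. Integrating term-by-term (or equivalently evaluating the antiderivative F(x) = 3*x^7/7 + x^6/6 + 3*x^4/4 - x^3/3 + 4*x^2 - 4*x at the endpoints):
  F(1) − F(−1) = 85/84 − (247/28) = -164/21.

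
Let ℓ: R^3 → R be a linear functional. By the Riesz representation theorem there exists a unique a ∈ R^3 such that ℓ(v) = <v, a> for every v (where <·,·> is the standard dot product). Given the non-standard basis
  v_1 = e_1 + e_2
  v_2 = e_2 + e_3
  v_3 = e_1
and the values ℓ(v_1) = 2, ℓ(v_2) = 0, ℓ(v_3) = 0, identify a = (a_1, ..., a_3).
a = (0, 2, -2)

Write a = (a_1, ..., a_3) in the standard basis. For each basis vector v_i, ℓ(v_i) = <v_i, a> is a linear equation in the a_j's. Collect the n equations into a matrix system V a = ℓ, where row i of V is v_i (expressed in the standard basis). Since V is invertible (lower-triangular with 1s on the diagonal, up to permutation), solve by back-substitution:
  V =
[[1, 1, 0],
 [0, 1, 1],
 [1, 0, 0]]
  V a = (2, 0, 0)
Solving gives a = (0, 2, -2).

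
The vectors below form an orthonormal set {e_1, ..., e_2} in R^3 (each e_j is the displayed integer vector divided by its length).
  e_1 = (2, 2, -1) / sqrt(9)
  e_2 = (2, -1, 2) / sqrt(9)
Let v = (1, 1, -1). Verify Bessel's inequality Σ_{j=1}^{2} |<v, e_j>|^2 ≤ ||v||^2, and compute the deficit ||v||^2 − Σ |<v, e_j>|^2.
Σ |<v, e_j>|^2 = 26/9; ||v||^2 = 3; deficit = 1/9

Write each e_j = u_j / sqrt(<u_j, u_j>) where u_j is the displayed integer vector. Then <v, e_j> = <v, u_j> / sqrt(<u_j, u_j>), so |<v, e_j>|^2 = <v, u_j>^2 / <u_j, u_j>.
Coefficients: <v, e_1> = 5/sqrt(9), <v, e_2> = -1/sqrt(9).
Square and sum: Σ |<v, e_j>|^2 = 26/9.
Compute ||v||^2 = v·v = 3.
Deficit = 3 − 26/9 = 1/9 ≥ 0, confirming Bessel's inequality. (The deficit equals ||v − Σ <v,e_j> e_j||^2, the squared distance from v to span{e_j}.)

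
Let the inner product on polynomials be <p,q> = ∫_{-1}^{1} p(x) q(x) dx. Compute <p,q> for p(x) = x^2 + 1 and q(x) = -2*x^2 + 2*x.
<p,q> = -32/15

Expand the product: p(x)·q(x) = -2*x^4 + 2*x^3 - 2*x^2 + 2*x.
∫_{-1}^{1} of each monomial x^k gives [2/(k+1) if k even, 0 if k odd]. Integrating term-by-term (or equivalently evaluating the antiderivative F(x) = -2*x^5/5 + x^4/2 - 2*x^3/3 + x^2 at the endpoints):
  F(1) − F(−1) = 13/30 − (77/30) = -32/15.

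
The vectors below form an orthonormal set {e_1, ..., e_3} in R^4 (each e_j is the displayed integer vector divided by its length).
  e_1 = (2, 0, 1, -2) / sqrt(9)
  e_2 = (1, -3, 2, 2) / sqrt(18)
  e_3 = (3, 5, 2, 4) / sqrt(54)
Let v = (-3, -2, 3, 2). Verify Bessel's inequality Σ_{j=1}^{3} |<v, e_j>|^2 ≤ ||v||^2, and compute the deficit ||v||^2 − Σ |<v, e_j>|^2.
Σ |<v, e_j>|^2 = 413/27; ||v||^2 = 26; deficit = 289/27

Write each e_j = u_j / sqrt(<u_j, u_j>) where u_j is the displayed integer vector. Then <v, e_j> = <v, u_j> / sqrt(<u_j, u_j>), so |<v, e_j>|^2 = <v, u_j>^2 / <u_j, u_j>.
Coefficients: <v, e_1> = -7/sqrt(9), <v, e_2> = 13/sqrt(18), <v, e_3> = -5/sqrt(54).
Square and sum: Σ |<v, e_j>|^2 = 413/27.
Compute ||v||^2 = v·v = 26.
Deficit = 26 − 413/27 = 289/27 ≥ 0, confirming Bessel's inequality. (The deficit equals ||v − Σ <v,e_j> e_j||^2, the squared distance from v to span{e_j}.)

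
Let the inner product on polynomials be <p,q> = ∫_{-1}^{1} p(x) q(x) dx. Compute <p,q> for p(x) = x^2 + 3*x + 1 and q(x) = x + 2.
<p,q> = 22/3

Expand the product: p(x)·q(x) = x^3 + 5*x^2 + 7*x + 2.
∫_{-1}^{1} of each monomial x^k gives [2/(k+1) if k even, 0 if k odd]. Integrating term-by-term (or equivalently evaluating the antiderivative F(x) = x^4/4 + 5*x^3/3 + 7*x^2/2 + 2*x at the endpoints):
  F(1) − F(−1) = 89/12 − (1/12) = 22/3.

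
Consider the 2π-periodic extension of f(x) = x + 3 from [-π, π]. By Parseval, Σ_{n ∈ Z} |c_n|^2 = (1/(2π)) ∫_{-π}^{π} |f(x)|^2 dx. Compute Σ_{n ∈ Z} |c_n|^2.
Σ |c_n|^2 = π^2/3 + 9

Expand and integrate term by term over [-π, π]:
  ∫ (x)^2 dx = 1·(2π^3/3); ∫ 2·1·(3)·x dx = 0 (odd integrand); ∫ 3^2 dx = 9·2π.
So (1/(2π)) ∫_{-π}^{π} (x + 3)^2 dx = 1π^2/3 + 9 = π^2/3 + 9.
Parseval ⇒ Σ |c_n|^2 = π^2/3 + 9.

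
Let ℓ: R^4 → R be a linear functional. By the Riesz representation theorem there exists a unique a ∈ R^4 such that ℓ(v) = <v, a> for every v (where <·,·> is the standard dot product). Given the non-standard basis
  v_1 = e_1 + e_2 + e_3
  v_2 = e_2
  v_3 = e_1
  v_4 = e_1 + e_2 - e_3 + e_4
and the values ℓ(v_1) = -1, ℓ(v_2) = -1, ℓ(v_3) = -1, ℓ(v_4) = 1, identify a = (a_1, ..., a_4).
a = (-1, -1, 1, 4)

Write a = (a_1, ..., a_4) in the standard basis. For each basis vector v_i, ℓ(v_i) = <v_i, a> is a linear equation in the a_j's. Collect the n equations into a matrix system V a = ℓ, where row i of V is v_i (expressed in the standard basis). Since V is invertible (lower-triangular with 1s on the diagonal, up to permutation), solve by back-substitution:
  V =
[[1, 1, 1, 0],
 [0, 1, 0, 0],
 [1, 0, 0, 0],
 [1, 1, -1, 1]]
  V a = (-1, -1, -1, 1)
Solving gives a = (-1, -1, 1, 4).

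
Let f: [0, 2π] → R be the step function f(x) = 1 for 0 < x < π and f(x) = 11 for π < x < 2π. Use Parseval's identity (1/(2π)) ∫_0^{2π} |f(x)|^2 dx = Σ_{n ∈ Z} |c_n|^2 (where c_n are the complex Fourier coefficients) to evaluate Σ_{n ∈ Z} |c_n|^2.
Σ |c_n|^2 = 61

Parseval equates the L^2 energy of f (normalised by 1/(2π)) with the ℓ^2 sum of its Fourier coefficients: (1/(2π)) ∫_0^{2π} |f|^2 = Σ |c_n|^2.
Compute the left side: (1/(2π)) [∫_0^π 1^2 dx + ∫_π^{2π} 11^2 dx] = (1/(2π)) · (1π + 121π) = (1 + 121)/2 = 61.
So Σ_{n ∈ Z} |c_n|^2 = 61.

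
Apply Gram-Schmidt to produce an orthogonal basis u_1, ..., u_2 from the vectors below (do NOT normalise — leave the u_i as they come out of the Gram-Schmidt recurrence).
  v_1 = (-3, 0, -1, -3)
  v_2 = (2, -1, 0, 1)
Orthogonal basis:
  u_1 = (-3, 0, -1, -3)
  u_2 = (11/19, -1, -9/19, -8/19)

Apply the Gram-Schmidt recurrence
  u_1 = v_1
  u_i = v_i − Σ_{j<i} ((v_i · u_j) / (u_j · u_j)) · u_j.

Step by step this gives:
  u_1 = (-3, 0, -1, -3)
  u_2 = (11/19, -1, -9/19, -8/19)

Orthogonality check:
  u_2 · u_1 = 0 (should be 0)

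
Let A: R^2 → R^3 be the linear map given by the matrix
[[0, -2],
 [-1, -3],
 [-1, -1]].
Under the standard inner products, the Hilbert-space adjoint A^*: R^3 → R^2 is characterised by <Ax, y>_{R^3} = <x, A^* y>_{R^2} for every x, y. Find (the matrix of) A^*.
A^* = A^T =
[[0, -1, -1],
 [-2, -3, -1]]

For real matrices with standard dot products, the defining identity <Ax, y> = <x, A^* y> gives (Ax)^T y = x^T (A^*) y, i.e. x^T A^T y = x^T (A^*) y. Since this holds for all x, y, we must have A^* = A^T. Therefore
A^* =
[[0, -1, -1],
 [-2, -3, -1]].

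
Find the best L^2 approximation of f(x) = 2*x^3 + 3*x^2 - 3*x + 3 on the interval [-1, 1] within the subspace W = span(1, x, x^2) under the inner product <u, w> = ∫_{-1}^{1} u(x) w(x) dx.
g(x) = 3*x^2 - 9*x/5 + 3

The best approximation g ∈ W is the orthogonal projection of f onto W. Writing g = a_0 + a_1 x + a_2 x^2, the coefficients solve the normal equations G · a = b where
  G_{ij} = <φ_i, φ_j> and b_i = <f, φ_i>, with φ_0 = 1, φ_1 = x, φ_2 = x^2.
G =
  [2, 0, 2/3]
  [0, 2/3, 0]
  [2/3, 0, 2/5],
b = (8, -6/5, 16/5).
Solving gives a_0 = 3, a_1 = -9/5, a_2 = 3, so
  g(x) = 3*x^2 - 9*x/5 + 3.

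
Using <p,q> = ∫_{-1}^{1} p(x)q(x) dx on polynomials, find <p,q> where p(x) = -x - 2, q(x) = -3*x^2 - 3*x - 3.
<p,q> = 18

Expand the product: p(x)·q(x) = 3*x^3 + 9*x^2 + 9*x + 6.
∫_{-1}^{1} of each monomial x^k gives [2/(k+1) if k even, 0 if k odd]. Integrating term-by-term (or equivalently evaluating the antiderivative F(x) = 3*x^4/4 + 3*x^3 + 9*x^2/2 + 6*x at the endpoints):
  F(1) − F(−1) = 57/4 − (-15/4) = 18.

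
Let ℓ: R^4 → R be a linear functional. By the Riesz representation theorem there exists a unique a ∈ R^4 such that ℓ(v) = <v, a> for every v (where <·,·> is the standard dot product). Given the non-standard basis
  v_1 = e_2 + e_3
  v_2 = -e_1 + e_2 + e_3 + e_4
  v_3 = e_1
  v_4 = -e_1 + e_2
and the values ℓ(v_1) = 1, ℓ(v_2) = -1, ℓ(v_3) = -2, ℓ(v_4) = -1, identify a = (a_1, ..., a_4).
a = (-2, -3, 4, -4)

Write a = (a_1, ..., a_4) in the standard basis. For each basis vector v_i, ℓ(v_i) = <v_i, a> is a linear equation in the a_j's. Collect the n equations into a matrix system V a = ℓ, where row i of V is v_i (expressed in the standard basis). Since V is invertible (lower-triangular with 1s on the diagonal, up to permutation), solve by back-substitution:
  V =
[[0, 1, 1, 0],
 [-1, 1, 1, 1],
 [1, 0, 0, 0],
 [-1, 1, 0, 0]]
  V a = (1, -1, -2, -1)
Solving gives a = (-2, -3, 4, -4).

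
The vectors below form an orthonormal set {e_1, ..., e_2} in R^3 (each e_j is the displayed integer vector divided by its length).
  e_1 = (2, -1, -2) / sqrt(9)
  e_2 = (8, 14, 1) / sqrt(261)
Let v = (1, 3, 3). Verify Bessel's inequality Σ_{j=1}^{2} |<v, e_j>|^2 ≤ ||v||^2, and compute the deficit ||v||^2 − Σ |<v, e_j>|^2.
Σ |<v, e_j>|^2 = 470/29; ||v||^2 = 19; deficit = 81/29

Write each e_j = u_j / sqrt(<u_j, u_j>) where u_j is the displayed integer vector. Then <v, e_j> = <v, u_j> / sqrt(<u_j, u_j>), so |<v, e_j>|^2 = <v, u_j>^2 / <u_j, u_j>.
Coefficients: <v, e_1> = -7/sqrt(9), <v, e_2> = 53/sqrt(261).
Square and sum: Σ |<v, e_j>|^2 = 470/29.
Compute ||v||^2 = v·v = 19.
Deficit = 19 − 470/29 = 81/29 ≥ 0, confirming Bessel's inequality. (The deficit equals ||v − Σ <v,e_j> e_j||^2, the squared distance from v to span{e_j}.)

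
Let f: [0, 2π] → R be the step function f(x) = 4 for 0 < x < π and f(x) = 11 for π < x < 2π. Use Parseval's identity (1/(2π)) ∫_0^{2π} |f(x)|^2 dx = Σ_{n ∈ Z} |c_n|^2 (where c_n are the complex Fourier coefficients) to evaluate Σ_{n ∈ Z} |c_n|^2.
Σ |c_n|^2 = 137/2

Parseval equates the L^2 energy of f (normalised by 1/(2π)) with the ℓ^2 sum of its Fourier coefficients: (1/(2π)) ∫_0^{2π} |f|^2 = Σ |c_n|^2.
Compute the left side: (1/(2π)) [∫_0^π 4^2 dx + ∫_π^{2π} 11^2 dx] = (1/(2π)) · (16π + 121π) = (16 + 121)/2 = 137/2.
So Σ_{n ∈ Z} |c_n|^2 = 137/2.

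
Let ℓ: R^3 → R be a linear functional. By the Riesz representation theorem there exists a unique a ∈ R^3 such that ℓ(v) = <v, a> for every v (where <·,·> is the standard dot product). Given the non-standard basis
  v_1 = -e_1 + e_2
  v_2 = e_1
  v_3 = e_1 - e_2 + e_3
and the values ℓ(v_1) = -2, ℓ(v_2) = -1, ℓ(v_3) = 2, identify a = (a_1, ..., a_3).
a = (-1, -3, 0)

Write a = (a_1, ..., a_3) in the standard basis. For each basis vector v_i, ℓ(v_i) = <v_i, a> is a linear equation in the a_j's. Collect the n equations into a matrix system V a = ℓ, where row i of V is v_i (expressed in the standard basis). Since V is invertible (lower-triangular with 1s on the diagonal, up to permutation), solve by back-substitution:
  V =
[[-1, 1, 0],
 [1, 0, 0],
 [1, -1, 1]]
  V a = (-2, -1, 2)
Solving gives a = (-1, -3, 0).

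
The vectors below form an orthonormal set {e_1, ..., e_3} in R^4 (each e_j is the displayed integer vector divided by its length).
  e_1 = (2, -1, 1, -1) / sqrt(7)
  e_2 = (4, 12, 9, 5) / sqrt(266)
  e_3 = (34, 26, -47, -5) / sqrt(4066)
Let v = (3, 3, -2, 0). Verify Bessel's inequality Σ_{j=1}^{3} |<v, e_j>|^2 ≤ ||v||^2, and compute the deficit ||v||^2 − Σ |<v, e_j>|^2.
Σ |<v, e_j>|^2 = 2353/107; ||v||^2 = 22; deficit = 1/107

Write each e_j = u_j / sqrt(<u_j, u_j>) where u_j is the displayed integer vector. Then <v, e_j> = <v, u_j> / sqrt(<u_j, u_j>), so |<v, e_j>|^2 = <v, u_j>^2 / <u_j, u_j>.
Coefficients: <v, e_1> = 1/sqrt(7), <v, e_2> = 30/sqrt(266), <v, e_3> = 274/sqrt(4066).
Square and sum: Σ |<v, e_j>|^2 = 2353/107.
Compute ||v||^2 = v·v = 22.
Deficit = 22 − 2353/107 = 1/107 ≥ 0, confirming Bessel's inequality. (The deficit equals ||v − Σ <v,e_j> e_j||^2, the squared distance from v to span{e_j}.)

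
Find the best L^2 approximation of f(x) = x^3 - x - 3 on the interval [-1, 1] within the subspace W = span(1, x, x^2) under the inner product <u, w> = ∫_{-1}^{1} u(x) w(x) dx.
g(x) = -2*x/5 - 3

The best approximation g ∈ W is the orthogonal projection of f onto W. Writing g = a_0 + a_1 x + a_2 x^2, the coefficients solve the normal equations G · a = b where
  G_{ij} = <φ_i, φ_j> and b_i = <f, φ_i>, with φ_0 = 1, φ_1 = x, φ_2 = x^2.
G =
  [2, 0, 2/3]
  [0, 2/3, 0]
  [2/3, 0, 2/5],
b = (-6, -4/15, -2).
Solving gives a_0 = -3, a_1 = -2/5, a_2 = 0, so
  g(x) = -2*x/5 - 3.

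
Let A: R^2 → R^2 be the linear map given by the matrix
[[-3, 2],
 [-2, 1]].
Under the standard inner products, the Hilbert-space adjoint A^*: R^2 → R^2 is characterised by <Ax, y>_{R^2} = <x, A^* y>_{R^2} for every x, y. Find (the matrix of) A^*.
A^* = A^T =
[[-3, -2],
 [2, 1]]

For real matrices with standard dot products, the defining identity <Ax, y> = <x, A^* y> gives (Ax)^T y = x^T (A^*) y, i.e. x^T A^T y = x^T (A^*) y. Since this holds for all x, y, we must have A^* = A^T. Therefore
A^* =
[[-3, -2],
 [2, 1]].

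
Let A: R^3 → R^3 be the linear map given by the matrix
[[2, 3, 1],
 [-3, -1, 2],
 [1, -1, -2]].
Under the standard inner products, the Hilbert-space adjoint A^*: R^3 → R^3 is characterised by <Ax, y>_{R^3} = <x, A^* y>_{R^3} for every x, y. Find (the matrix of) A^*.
A^* = A^T =
[[2, -3, 1],
 [3, -1, -1],
 [1, 2, -2]]

For real matrices with standard dot products, the defining identity <Ax, y> = <x, A^* y> gives (Ax)^T y = x^T (A^*) y, i.e. x^T A^T y = x^T (A^*) y. Since this holds for all x, y, we must have A^* = A^T. Therefore
A^* =
[[2, -3, 1],
 [3, -1, -1],
 [1, 2, -2]].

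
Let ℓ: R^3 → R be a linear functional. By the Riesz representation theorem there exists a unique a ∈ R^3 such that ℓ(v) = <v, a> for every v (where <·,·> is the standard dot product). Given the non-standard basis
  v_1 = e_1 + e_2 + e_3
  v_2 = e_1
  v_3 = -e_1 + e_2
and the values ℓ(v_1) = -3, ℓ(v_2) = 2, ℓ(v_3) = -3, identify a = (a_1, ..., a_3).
a = (2, -1, -4)

Write a = (a_1, ..., a_3) in the standard basis. For each basis vector v_i, ℓ(v_i) = <v_i, a> is a linear equation in the a_j's. Collect the n equations into a matrix system V a = ℓ, where row i of V is v_i (expressed in the standard basis). Since V is invertible (lower-triangular with 1s on the diagonal, up to permutation), solve by back-substitution:
  V =
[[1, 1, 1],
 [1, 0, 0],
 [-1, 1, 0]]
  V a = (-3, 2, -3)
Solving gives a = (2, -1, -4).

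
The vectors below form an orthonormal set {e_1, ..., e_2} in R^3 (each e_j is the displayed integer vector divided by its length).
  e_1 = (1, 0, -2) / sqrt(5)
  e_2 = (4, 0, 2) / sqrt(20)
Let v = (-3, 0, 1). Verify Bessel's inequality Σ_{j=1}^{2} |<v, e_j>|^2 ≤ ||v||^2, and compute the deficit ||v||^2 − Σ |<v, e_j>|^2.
Σ |<v, e_j>|^2 = 10; ||v||^2 = 10; deficit = 0

Write each e_j = u_j / sqrt(<u_j, u_j>) where u_j is the displayed integer vector. Then <v, e_j> = <v, u_j> / sqrt(<u_j, u_j>), so |<v, e_j>|^2 = <v, u_j>^2 / <u_j, u_j>.
Coefficients: <v, e_1> = -5/sqrt(5), <v, e_2> = -10/sqrt(20).
Square and sum: Σ |<v, e_j>|^2 = 10.
Compute ||v||^2 = v·v = 10.
Deficit = 10 − 10 = 0 ≥ 0, confirming Bessel's inequality. (The deficit equals ||v − Σ <v,e_j> e_j||^2, the squared distance from v to span{e_j}.)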